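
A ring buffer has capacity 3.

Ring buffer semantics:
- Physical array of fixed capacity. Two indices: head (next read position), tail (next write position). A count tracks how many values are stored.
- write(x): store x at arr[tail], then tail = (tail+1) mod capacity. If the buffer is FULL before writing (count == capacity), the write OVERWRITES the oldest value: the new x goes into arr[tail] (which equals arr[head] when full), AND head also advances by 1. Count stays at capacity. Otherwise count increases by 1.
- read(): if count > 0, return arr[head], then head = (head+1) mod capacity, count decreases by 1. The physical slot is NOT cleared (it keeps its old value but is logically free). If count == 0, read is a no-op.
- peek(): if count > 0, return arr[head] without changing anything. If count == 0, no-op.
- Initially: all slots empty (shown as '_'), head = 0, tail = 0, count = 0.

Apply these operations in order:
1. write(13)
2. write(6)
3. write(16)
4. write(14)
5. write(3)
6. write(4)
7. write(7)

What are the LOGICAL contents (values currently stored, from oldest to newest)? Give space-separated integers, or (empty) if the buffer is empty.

After op 1 (write(13)): arr=[13 _ _] head=0 tail=1 count=1
After op 2 (write(6)): arr=[13 6 _] head=0 tail=2 count=2
After op 3 (write(16)): arr=[13 6 16] head=0 tail=0 count=3
After op 4 (write(14)): arr=[14 6 16] head=1 tail=1 count=3
After op 5 (write(3)): arr=[14 3 16] head=2 tail=2 count=3
After op 6 (write(4)): arr=[14 3 4] head=0 tail=0 count=3
After op 7 (write(7)): arr=[7 3 4] head=1 tail=1 count=3

Answer: 3 4 7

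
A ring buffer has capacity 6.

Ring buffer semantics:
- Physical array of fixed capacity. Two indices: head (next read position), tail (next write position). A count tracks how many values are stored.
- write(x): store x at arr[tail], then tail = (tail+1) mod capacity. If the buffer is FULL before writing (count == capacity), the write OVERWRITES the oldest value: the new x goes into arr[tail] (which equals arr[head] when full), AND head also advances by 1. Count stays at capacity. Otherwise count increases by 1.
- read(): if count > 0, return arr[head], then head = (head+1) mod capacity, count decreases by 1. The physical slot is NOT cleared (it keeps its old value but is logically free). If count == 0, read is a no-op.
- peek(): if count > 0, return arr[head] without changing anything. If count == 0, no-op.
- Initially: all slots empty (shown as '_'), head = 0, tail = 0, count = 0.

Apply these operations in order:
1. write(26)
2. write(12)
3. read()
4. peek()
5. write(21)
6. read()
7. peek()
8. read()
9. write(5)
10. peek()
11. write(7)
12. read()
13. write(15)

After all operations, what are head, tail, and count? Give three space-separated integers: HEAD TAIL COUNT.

Answer: 4 0 2

Derivation:
After op 1 (write(26)): arr=[26 _ _ _ _ _] head=0 tail=1 count=1
After op 2 (write(12)): arr=[26 12 _ _ _ _] head=0 tail=2 count=2
After op 3 (read()): arr=[26 12 _ _ _ _] head=1 tail=2 count=1
After op 4 (peek()): arr=[26 12 _ _ _ _] head=1 tail=2 count=1
After op 5 (write(21)): arr=[26 12 21 _ _ _] head=1 tail=3 count=2
After op 6 (read()): arr=[26 12 21 _ _ _] head=2 tail=3 count=1
After op 7 (peek()): arr=[26 12 21 _ _ _] head=2 tail=3 count=1
After op 8 (read()): arr=[26 12 21 _ _ _] head=3 tail=3 count=0
After op 9 (write(5)): arr=[26 12 21 5 _ _] head=3 tail=4 count=1
After op 10 (peek()): arr=[26 12 21 5 _ _] head=3 tail=4 count=1
After op 11 (write(7)): arr=[26 12 21 5 7 _] head=3 tail=5 count=2
After op 12 (read()): arr=[26 12 21 5 7 _] head=4 tail=5 count=1
After op 13 (write(15)): arr=[26 12 21 5 7 15] head=4 tail=0 count=2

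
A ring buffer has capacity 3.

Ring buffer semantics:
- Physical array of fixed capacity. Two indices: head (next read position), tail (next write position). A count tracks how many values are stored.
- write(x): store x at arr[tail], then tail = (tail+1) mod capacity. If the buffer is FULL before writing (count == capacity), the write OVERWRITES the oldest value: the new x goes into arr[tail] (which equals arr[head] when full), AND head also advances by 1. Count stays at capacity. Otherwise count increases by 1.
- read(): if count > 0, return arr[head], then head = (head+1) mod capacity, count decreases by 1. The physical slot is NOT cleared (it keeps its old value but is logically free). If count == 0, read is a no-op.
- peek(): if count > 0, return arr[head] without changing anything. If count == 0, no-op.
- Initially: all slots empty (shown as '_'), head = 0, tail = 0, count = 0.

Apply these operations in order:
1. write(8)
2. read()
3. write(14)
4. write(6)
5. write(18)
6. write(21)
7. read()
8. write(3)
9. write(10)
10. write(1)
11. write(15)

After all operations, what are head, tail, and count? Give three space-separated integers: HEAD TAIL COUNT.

Answer: 0 0 3

Derivation:
After op 1 (write(8)): arr=[8 _ _] head=0 tail=1 count=1
After op 2 (read()): arr=[8 _ _] head=1 tail=1 count=0
After op 3 (write(14)): arr=[8 14 _] head=1 tail=2 count=1
After op 4 (write(6)): arr=[8 14 6] head=1 tail=0 count=2
After op 5 (write(18)): arr=[18 14 6] head=1 tail=1 count=3
After op 6 (write(21)): arr=[18 21 6] head=2 tail=2 count=3
After op 7 (read()): arr=[18 21 6] head=0 tail=2 count=2
After op 8 (write(3)): arr=[18 21 3] head=0 tail=0 count=3
After op 9 (write(10)): arr=[10 21 3] head=1 tail=1 count=3
After op 10 (write(1)): arr=[10 1 3] head=2 tail=2 count=3
After op 11 (write(15)): arr=[10 1 15] head=0 tail=0 count=3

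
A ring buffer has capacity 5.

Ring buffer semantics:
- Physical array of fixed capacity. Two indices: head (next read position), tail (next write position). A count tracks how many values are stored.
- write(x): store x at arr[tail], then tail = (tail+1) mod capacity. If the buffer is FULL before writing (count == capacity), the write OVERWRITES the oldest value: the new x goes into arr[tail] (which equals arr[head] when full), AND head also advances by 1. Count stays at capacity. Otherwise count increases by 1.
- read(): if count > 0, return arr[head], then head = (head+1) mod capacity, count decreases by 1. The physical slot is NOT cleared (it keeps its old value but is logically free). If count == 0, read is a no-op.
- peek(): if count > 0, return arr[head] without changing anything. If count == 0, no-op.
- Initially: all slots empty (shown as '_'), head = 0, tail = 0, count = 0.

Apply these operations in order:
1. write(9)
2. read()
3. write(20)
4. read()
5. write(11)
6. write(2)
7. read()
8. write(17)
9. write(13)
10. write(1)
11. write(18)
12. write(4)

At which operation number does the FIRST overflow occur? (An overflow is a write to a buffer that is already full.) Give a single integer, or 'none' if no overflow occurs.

After op 1 (write(9)): arr=[9 _ _ _ _] head=0 tail=1 count=1
After op 2 (read()): arr=[9 _ _ _ _] head=1 tail=1 count=0
After op 3 (write(20)): arr=[9 20 _ _ _] head=1 tail=2 count=1
After op 4 (read()): arr=[9 20 _ _ _] head=2 tail=2 count=0
After op 5 (write(11)): arr=[9 20 11 _ _] head=2 tail=3 count=1
After op 6 (write(2)): arr=[9 20 11 2 _] head=2 tail=4 count=2
After op 7 (read()): arr=[9 20 11 2 _] head=3 tail=4 count=1
After op 8 (write(17)): arr=[9 20 11 2 17] head=3 tail=0 count=2
After op 9 (write(13)): arr=[13 20 11 2 17] head=3 tail=1 count=3
After op 10 (write(1)): arr=[13 1 11 2 17] head=3 tail=2 count=4
After op 11 (write(18)): arr=[13 1 18 2 17] head=3 tail=3 count=5
After op 12 (write(4)): arr=[13 1 18 4 17] head=4 tail=4 count=5

Answer: 12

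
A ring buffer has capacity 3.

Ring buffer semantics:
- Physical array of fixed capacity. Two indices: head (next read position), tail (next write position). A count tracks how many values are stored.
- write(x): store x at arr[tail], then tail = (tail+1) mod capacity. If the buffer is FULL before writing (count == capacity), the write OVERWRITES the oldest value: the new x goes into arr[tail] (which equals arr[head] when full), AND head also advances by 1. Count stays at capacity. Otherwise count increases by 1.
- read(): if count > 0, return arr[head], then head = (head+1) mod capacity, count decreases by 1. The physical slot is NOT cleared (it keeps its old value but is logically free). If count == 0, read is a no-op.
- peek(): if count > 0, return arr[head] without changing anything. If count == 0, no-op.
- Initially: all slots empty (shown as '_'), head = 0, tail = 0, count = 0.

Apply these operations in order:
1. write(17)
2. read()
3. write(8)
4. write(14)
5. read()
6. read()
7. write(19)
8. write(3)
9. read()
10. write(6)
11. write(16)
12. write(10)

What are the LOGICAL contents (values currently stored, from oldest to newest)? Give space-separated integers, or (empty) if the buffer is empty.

After op 1 (write(17)): arr=[17 _ _] head=0 tail=1 count=1
After op 2 (read()): arr=[17 _ _] head=1 tail=1 count=0
After op 3 (write(8)): arr=[17 8 _] head=1 tail=2 count=1
After op 4 (write(14)): arr=[17 8 14] head=1 tail=0 count=2
After op 5 (read()): arr=[17 8 14] head=2 tail=0 count=1
After op 6 (read()): arr=[17 8 14] head=0 tail=0 count=0
After op 7 (write(19)): arr=[19 8 14] head=0 tail=1 count=1
After op 8 (write(3)): arr=[19 3 14] head=0 tail=2 count=2
After op 9 (read()): arr=[19 3 14] head=1 tail=2 count=1
After op 10 (write(6)): arr=[19 3 6] head=1 tail=0 count=2
After op 11 (write(16)): arr=[16 3 6] head=1 tail=1 count=3
After op 12 (write(10)): arr=[16 10 6] head=2 tail=2 count=3

Answer: 6 16 10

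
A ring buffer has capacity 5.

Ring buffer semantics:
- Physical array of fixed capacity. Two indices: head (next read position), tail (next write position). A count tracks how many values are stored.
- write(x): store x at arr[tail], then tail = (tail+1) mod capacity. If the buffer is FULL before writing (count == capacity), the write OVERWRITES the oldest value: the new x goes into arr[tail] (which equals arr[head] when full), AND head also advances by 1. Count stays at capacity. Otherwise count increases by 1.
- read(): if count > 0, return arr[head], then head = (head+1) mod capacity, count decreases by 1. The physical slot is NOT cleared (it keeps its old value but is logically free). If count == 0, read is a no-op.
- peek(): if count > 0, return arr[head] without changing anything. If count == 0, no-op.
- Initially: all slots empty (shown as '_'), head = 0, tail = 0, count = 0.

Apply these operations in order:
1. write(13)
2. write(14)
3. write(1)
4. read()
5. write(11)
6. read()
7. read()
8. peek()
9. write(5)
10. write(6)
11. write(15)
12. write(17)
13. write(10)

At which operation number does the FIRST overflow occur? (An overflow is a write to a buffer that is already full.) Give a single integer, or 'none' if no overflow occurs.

Answer: 13

Derivation:
After op 1 (write(13)): arr=[13 _ _ _ _] head=0 tail=1 count=1
After op 2 (write(14)): arr=[13 14 _ _ _] head=0 tail=2 count=2
After op 3 (write(1)): arr=[13 14 1 _ _] head=0 tail=3 count=3
After op 4 (read()): arr=[13 14 1 _ _] head=1 tail=3 count=2
After op 5 (write(11)): arr=[13 14 1 11 _] head=1 tail=4 count=3
After op 6 (read()): arr=[13 14 1 11 _] head=2 tail=4 count=2
After op 7 (read()): arr=[13 14 1 11 _] head=3 tail=4 count=1
After op 8 (peek()): arr=[13 14 1 11 _] head=3 tail=4 count=1
After op 9 (write(5)): arr=[13 14 1 11 5] head=3 tail=0 count=2
After op 10 (write(6)): arr=[6 14 1 11 5] head=3 tail=1 count=3
After op 11 (write(15)): arr=[6 15 1 11 5] head=3 tail=2 count=4
After op 12 (write(17)): arr=[6 15 17 11 5] head=3 tail=3 count=5
After op 13 (write(10)): arr=[6 15 17 10 5] head=4 tail=4 count=5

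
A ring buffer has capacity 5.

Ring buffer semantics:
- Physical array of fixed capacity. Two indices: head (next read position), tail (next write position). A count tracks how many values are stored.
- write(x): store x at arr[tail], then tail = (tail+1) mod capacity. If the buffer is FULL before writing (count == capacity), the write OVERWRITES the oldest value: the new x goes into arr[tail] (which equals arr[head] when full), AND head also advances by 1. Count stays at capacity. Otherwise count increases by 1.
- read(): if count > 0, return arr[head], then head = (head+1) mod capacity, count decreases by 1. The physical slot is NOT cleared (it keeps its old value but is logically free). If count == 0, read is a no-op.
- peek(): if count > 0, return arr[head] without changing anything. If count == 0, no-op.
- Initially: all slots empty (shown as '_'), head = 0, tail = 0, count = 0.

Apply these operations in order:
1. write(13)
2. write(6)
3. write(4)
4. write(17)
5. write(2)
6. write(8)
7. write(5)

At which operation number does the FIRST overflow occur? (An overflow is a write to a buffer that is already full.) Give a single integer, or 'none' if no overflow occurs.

Answer: 6

Derivation:
After op 1 (write(13)): arr=[13 _ _ _ _] head=0 tail=1 count=1
After op 2 (write(6)): arr=[13 6 _ _ _] head=0 tail=2 count=2
After op 3 (write(4)): arr=[13 6 4 _ _] head=0 tail=3 count=3
After op 4 (write(17)): arr=[13 6 4 17 _] head=0 tail=4 count=4
After op 5 (write(2)): arr=[13 6 4 17 2] head=0 tail=0 count=5
After op 6 (write(8)): arr=[8 6 4 17 2] head=1 tail=1 count=5
After op 7 (write(5)): arr=[8 5 4 17 2] head=2 tail=2 count=5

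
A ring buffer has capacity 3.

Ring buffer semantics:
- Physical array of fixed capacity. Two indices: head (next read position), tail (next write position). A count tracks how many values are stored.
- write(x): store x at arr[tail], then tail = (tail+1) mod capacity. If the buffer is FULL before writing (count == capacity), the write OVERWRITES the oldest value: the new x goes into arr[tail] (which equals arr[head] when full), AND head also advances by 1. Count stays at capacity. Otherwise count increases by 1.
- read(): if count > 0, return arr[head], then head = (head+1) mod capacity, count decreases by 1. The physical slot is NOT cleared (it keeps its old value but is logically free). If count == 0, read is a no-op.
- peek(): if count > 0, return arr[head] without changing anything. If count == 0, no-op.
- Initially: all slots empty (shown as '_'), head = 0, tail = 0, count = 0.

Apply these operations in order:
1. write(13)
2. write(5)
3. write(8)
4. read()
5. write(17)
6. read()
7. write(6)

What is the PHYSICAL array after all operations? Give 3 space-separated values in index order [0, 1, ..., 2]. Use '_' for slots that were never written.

Answer: 17 6 8

Derivation:
After op 1 (write(13)): arr=[13 _ _] head=0 tail=1 count=1
After op 2 (write(5)): arr=[13 5 _] head=0 tail=2 count=2
After op 3 (write(8)): arr=[13 5 8] head=0 tail=0 count=3
After op 4 (read()): arr=[13 5 8] head=1 tail=0 count=2
After op 5 (write(17)): arr=[17 5 8] head=1 tail=1 count=3
After op 6 (read()): arr=[17 5 8] head=2 tail=1 count=2
After op 7 (write(6)): arr=[17 6 8] head=2 tail=2 count=3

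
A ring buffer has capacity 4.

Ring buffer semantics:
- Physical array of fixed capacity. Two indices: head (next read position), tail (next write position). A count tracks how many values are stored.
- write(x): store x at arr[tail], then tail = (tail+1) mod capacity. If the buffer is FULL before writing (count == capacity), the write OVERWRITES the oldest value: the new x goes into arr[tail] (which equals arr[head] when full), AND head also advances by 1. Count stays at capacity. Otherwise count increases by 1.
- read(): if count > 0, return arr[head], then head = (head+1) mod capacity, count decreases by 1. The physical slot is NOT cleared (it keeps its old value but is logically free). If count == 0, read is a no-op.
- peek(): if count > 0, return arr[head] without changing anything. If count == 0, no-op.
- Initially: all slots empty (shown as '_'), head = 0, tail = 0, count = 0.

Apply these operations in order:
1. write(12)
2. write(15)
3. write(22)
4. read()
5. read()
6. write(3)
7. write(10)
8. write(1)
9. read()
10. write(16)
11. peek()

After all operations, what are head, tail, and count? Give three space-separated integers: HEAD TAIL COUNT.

After op 1 (write(12)): arr=[12 _ _ _] head=0 tail=1 count=1
After op 2 (write(15)): arr=[12 15 _ _] head=0 tail=2 count=2
After op 3 (write(22)): arr=[12 15 22 _] head=0 tail=3 count=3
After op 4 (read()): arr=[12 15 22 _] head=1 tail=3 count=2
After op 5 (read()): arr=[12 15 22 _] head=2 tail=3 count=1
After op 6 (write(3)): arr=[12 15 22 3] head=2 tail=0 count=2
After op 7 (write(10)): arr=[10 15 22 3] head=2 tail=1 count=3
After op 8 (write(1)): arr=[10 1 22 3] head=2 tail=2 count=4
After op 9 (read()): arr=[10 1 22 3] head=3 tail=2 count=3
After op 10 (write(16)): arr=[10 1 16 3] head=3 tail=3 count=4
After op 11 (peek()): arr=[10 1 16 3] head=3 tail=3 count=4

Answer: 3 3 4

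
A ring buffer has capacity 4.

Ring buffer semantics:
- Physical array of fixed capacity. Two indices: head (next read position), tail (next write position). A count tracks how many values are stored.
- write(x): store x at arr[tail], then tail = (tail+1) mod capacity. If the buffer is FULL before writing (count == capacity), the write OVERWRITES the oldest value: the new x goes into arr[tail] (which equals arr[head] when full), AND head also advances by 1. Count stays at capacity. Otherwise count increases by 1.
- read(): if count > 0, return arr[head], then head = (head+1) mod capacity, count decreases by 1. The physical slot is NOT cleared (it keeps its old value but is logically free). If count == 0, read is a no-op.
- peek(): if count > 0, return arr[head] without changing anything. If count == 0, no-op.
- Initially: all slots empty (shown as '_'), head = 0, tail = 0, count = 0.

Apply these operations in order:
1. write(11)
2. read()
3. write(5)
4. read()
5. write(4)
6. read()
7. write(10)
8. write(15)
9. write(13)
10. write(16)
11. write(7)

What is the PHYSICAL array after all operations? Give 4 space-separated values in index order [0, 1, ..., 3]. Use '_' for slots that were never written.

Answer: 15 13 16 7

Derivation:
After op 1 (write(11)): arr=[11 _ _ _] head=0 tail=1 count=1
After op 2 (read()): arr=[11 _ _ _] head=1 tail=1 count=0
After op 3 (write(5)): arr=[11 5 _ _] head=1 tail=2 count=1
After op 4 (read()): arr=[11 5 _ _] head=2 tail=2 count=0
After op 5 (write(4)): arr=[11 5 4 _] head=2 tail=3 count=1
After op 6 (read()): arr=[11 5 4 _] head=3 tail=3 count=0
After op 7 (write(10)): arr=[11 5 4 10] head=3 tail=0 count=1
After op 8 (write(15)): arr=[15 5 4 10] head=3 tail=1 count=2
After op 9 (write(13)): arr=[15 13 4 10] head=3 tail=2 count=3
After op 10 (write(16)): arr=[15 13 16 10] head=3 tail=3 count=4
After op 11 (write(7)): arr=[15 13 16 7] head=0 tail=0 count=4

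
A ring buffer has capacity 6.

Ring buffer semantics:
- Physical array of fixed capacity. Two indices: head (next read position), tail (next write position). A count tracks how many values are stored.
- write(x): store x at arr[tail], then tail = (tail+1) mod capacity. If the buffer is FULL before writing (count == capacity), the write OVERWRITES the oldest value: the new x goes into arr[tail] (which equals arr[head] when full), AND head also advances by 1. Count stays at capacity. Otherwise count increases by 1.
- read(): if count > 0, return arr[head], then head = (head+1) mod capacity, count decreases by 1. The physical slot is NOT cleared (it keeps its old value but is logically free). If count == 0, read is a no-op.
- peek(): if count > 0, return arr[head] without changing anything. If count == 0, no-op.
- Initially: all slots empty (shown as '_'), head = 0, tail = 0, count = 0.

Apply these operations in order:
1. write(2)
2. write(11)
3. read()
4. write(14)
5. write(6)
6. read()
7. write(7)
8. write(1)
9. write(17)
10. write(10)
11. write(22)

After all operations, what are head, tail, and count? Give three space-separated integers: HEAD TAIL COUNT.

Answer: 3 3 6

Derivation:
After op 1 (write(2)): arr=[2 _ _ _ _ _] head=0 tail=1 count=1
After op 2 (write(11)): arr=[2 11 _ _ _ _] head=0 tail=2 count=2
After op 3 (read()): arr=[2 11 _ _ _ _] head=1 tail=2 count=1
After op 4 (write(14)): arr=[2 11 14 _ _ _] head=1 tail=3 count=2
After op 5 (write(6)): arr=[2 11 14 6 _ _] head=1 tail=4 count=3
After op 6 (read()): arr=[2 11 14 6 _ _] head=2 tail=4 count=2
After op 7 (write(7)): arr=[2 11 14 6 7 _] head=2 tail=5 count=3
After op 8 (write(1)): arr=[2 11 14 6 7 1] head=2 tail=0 count=4
After op 9 (write(17)): arr=[17 11 14 6 7 1] head=2 tail=1 count=5
After op 10 (write(10)): arr=[17 10 14 6 7 1] head=2 tail=2 count=6
After op 11 (write(22)): arr=[17 10 22 6 7 1] head=3 tail=3 count=6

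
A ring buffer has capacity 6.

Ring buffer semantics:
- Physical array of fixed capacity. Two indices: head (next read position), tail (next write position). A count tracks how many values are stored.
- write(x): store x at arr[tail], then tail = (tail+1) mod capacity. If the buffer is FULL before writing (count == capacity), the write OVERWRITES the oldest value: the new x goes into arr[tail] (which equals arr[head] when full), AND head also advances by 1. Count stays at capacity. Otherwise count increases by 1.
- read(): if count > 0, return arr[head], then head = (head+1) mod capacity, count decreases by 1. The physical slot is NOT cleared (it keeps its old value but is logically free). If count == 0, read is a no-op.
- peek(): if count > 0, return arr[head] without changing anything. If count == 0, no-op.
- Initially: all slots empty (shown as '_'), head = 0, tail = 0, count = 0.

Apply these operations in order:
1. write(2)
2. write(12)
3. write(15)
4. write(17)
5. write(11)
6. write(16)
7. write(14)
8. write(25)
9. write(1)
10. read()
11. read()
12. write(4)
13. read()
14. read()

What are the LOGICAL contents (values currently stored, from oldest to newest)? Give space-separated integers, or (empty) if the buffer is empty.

Answer: 25 1 4

Derivation:
After op 1 (write(2)): arr=[2 _ _ _ _ _] head=0 tail=1 count=1
After op 2 (write(12)): arr=[2 12 _ _ _ _] head=0 tail=2 count=2
After op 3 (write(15)): arr=[2 12 15 _ _ _] head=0 tail=3 count=3
After op 4 (write(17)): arr=[2 12 15 17 _ _] head=0 tail=4 count=4
After op 5 (write(11)): arr=[2 12 15 17 11 _] head=0 tail=5 count=5
After op 6 (write(16)): arr=[2 12 15 17 11 16] head=0 tail=0 count=6
After op 7 (write(14)): arr=[14 12 15 17 11 16] head=1 tail=1 count=6
After op 8 (write(25)): arr=[14 25 15 17 11 16] head=2 tail=2 count=6
After op 9 (write(1)): arr=[14 25 1 17 11 16] head=3 tail=3 count=6
After op 10 (read()): arr=[14 25 1 17 11 16] head=4 tail=3 count=5
After op 11 (read()): arr=[14 25 1 17 11 16] head=5 tail=3 count=4
After op 12 (write(4)): arr=[14 25 1 4 11 16] head=5 tail=4 count=5
After op 13 (read()): arr=[14 25 1 4 11 16] head=0 tail=4 count=4
After op 14 (read()): arr=[14 25 1 4 11 16] head=1 tail=4 count=3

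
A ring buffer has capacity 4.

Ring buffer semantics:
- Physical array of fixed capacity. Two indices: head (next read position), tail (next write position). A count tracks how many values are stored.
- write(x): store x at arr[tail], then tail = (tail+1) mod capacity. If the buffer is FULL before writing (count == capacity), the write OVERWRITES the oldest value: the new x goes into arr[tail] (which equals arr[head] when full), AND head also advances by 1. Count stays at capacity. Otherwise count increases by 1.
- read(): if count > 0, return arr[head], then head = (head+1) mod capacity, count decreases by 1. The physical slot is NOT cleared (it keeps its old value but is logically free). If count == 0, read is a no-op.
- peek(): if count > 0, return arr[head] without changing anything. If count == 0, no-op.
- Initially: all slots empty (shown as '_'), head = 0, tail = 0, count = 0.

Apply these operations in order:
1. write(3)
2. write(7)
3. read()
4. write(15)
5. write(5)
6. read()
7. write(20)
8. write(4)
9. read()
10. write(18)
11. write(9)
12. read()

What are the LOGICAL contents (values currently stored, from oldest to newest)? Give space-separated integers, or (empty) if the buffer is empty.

After op 1 (write(3)): arr=[3 _ _ _] head=0 tail=1 count=1
After op 2 (write(7)): arr=[3 7 _ _] head=0 tail=2 count=2
After op 3 (read()): arr=[3 7 _ _] head=1 tail=2 count=1
After op 4 (write(15)): arr=[3 7 15 _] head=1 tail=3 count=2
After op 5 (write(5)): arr=[3 7 15 5] head=1 tail=0 count=3
After op 6 (read()): arr=[3 7 15 5] head=2 tail=0 count=2
After op 7 (write(20)): arr=[20 7 15 5] head=2 tail=1 count=3
After op 8 (write(4)): arr=[20 4 15 5] head=2 tail=2 count=4
After op 9 (read()): arr=[20 4 15 5] head=3 tail=2 count=3
After op 10 (write(18)): arr=[20 4 18 5] head=3 tail=3 count=4
After op 11 (write(9)): arr=[20 4 18 9] head=0 tail=0 count=4
After op 12 (read()): arr=[20 4 18 9] head=1 tail=0 count=3

Answer: 4 18 9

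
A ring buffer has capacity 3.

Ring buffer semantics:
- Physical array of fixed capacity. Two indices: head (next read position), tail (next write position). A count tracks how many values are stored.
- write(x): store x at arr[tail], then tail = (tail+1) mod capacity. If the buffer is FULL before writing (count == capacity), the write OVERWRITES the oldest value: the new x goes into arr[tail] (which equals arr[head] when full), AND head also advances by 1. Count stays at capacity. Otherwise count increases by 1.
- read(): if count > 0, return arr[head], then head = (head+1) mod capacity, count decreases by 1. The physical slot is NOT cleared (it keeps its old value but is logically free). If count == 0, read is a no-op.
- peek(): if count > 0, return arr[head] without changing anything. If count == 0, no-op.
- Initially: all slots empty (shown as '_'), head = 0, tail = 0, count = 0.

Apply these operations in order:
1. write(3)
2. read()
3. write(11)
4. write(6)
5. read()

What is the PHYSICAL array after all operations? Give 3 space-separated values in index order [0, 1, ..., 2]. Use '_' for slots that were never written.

Answer: 3 11 6

Derivation:
After op 1 (write(3)): arr=[3 _ _] head=0 tail=1 count=1
After op 2 (read()): arr=[3 _ _] head=1 tail=1 count=0
After op 3 (write(11)): arr=[3 11 _] head=1 tail=2 count=1
After op 4 (write(6)): arr=[3 11 6] head=1 tail=0 count=2
After op 5 (read()): arr=[3 11 6] head=2 tail=0 count=1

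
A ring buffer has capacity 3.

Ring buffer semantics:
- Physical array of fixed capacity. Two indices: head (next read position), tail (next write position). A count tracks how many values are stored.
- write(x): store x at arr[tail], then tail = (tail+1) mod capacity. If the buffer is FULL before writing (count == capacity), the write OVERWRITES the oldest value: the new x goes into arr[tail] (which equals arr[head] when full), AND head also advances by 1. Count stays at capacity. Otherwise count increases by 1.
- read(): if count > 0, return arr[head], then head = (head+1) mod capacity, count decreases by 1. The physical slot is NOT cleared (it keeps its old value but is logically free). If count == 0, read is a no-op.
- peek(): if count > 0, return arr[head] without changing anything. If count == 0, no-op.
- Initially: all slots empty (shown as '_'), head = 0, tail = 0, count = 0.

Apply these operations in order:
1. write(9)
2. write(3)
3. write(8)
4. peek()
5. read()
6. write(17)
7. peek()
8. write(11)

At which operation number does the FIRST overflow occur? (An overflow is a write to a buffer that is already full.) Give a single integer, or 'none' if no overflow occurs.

Answer: 8

Derivation:
After op 1 (write(9)): arr=[9 _ _] head=0 tail=1 count=1
After op 2 (write(3)): arr=[9 3 _] head=0 tail=2 count=2
After op 3 (write(8)): arr=[9 3 8] head=0 tail=0 count=3
After op 4 (peek()): arr=[9 3 8] head=0 tail=0 count=3
After op 5 (read()): arr=[9 3 8] head=1 tail=0 count=2
After op 6 (write(17)): arr=[17 3 8] head=1 tail=1 count=3
After op 7 (peek()): arr=[17 3 8] head=1 tail=1 count=3
After op 8 (write(11)): arr=[17 11 8] head=2 tail=2 count=3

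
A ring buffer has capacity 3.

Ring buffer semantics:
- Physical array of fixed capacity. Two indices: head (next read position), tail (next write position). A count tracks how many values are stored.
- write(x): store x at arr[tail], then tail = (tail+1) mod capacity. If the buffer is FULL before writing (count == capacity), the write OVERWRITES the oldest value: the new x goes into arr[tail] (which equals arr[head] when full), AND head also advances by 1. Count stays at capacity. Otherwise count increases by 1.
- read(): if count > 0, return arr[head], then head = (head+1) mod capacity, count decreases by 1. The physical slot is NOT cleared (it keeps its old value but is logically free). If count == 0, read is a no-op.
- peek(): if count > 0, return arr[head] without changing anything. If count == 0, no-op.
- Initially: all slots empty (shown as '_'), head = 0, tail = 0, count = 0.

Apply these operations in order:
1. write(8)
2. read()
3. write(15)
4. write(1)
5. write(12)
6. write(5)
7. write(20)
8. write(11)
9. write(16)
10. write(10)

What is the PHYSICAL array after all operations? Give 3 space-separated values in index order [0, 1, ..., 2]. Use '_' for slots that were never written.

After op 1 (write(8)): arr=[8 _ _] head=0 tail=1 count=1
After op 2 (read()): arr=[8 _ _] head=1 tail=1 count=0
After op 3 (write(15)): arr=[8 15 _] head=1 tail=2 count=1
After op 4 (write(1)): arr=[8 15 1] head=1 tail=0 count=2
After op 5 (write(12)): arr=[12 15 1] head=1 tail=1 count=3
After op 6 (write(5)): arr=[12 5 1] head=2 tail=2 count=3
After op 7 (write(20)): arr=[12 5 20] head=0 tail=0 count=3
After op 8 (write(11)): arr=[11 5 20] head=1 tail=1 count=3
After op 9 (write(16)): arr=[11 16 20] head=2 tail=2 count=3
After op 10 (write(10)): arr=[11 16 10] head=0 tail=0 count=3

Answer: 11 16 10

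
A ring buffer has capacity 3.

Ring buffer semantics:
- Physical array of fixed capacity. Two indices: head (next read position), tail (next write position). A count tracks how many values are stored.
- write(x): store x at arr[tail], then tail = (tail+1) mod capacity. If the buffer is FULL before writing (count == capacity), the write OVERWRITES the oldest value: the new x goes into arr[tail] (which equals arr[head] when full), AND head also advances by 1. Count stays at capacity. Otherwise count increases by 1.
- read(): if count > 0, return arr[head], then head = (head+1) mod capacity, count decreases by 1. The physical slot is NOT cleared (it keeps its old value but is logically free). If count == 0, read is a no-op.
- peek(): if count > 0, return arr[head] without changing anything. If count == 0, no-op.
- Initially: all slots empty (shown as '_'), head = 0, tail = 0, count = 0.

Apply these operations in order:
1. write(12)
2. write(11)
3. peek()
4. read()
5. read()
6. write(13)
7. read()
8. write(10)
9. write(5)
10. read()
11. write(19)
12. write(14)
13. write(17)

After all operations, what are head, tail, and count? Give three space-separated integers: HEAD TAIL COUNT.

After op 1 (write(12)): arr=[12 _ _] head=0 tail=1 count=1
After op 2 (write(11)): arr=[12 11 _] head=0 tail=2 count=2
After op 3 (peek()): arr=[12 11 _] head=0 tail=2 count=2
After op 4 (read()): arr=[12 11 _] head=1 tail=2 count=1
After op 5 (read()): arr=[12 11 _] head=2 tail=2 count=0
After op 6 (write(13)): arr=[12 11 13] head=2 tail=0 count=1
After op 7 (read()): arr=[12 11 13] head=0 tail=0 count=0
After op 8 (write(10)): arr=[10 11 13] head=0 tail=1 count=1
After op 9 (write(5)): arr=[10 5 13] head=0 tail=2 count=2
After op 10 (read()): arr=[10 5 13] head=1 tail=2 count=1
After op 11 (write(19)): arr=[10 5 19] head=1 tail=0 count=2
After op 12 (write(14)): arr=[14 5 19] head=1 tail=1 count=3
After op 13 (write(17)): arr=[14 17 19] head=2 tail=2 count=3

Answer: 2 2 3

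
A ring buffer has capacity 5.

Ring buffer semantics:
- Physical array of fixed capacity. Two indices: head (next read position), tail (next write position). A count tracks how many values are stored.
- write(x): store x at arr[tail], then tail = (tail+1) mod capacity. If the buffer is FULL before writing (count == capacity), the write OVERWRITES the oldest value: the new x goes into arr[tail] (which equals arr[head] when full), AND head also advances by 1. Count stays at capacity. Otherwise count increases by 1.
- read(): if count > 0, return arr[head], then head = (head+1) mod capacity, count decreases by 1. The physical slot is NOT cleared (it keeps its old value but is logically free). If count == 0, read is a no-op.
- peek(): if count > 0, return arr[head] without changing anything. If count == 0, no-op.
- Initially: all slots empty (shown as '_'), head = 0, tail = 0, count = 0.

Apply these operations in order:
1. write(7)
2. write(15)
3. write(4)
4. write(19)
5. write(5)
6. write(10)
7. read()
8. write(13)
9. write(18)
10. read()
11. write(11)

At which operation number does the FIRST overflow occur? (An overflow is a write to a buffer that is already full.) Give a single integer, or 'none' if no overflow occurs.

Answer: 6

Derivation:
After op 1 (write(7)): arr=[7 _ _ _ _] head=0 tail=1 count=1
After op 2 (write(15)): arr=[7 15 _ _ _] head=0 tail=2 count=2
After op 3 (write(4)): arr=[7 15 4 _ _] head=0 tail=3 count=3
After op 4 (write(19)): arr=[7 15 4 19 _] head=0 tail=4 count=4
After op 5 (write(5)): arr=[7 15 4 19 5] head=0 tail=0 count=5
After op 6 (write(10)): arr=[10 15 4 19 5] head=1 tail=1 count=5
After op 7 (read()): arr=[10 15 4 19 5] head=2 tail=1 count=4
After op 8 (write(13)): arr=[10 13 4 19 5] head=2 tail=2 count=5
After op 9 (write(18)): arr=[10 13 18 19 5] head=3 tail=3 count=5
After op 10 (read()): arr=[10 13 18 19 5] head=4 tail=3 count=4
After op 11 (write(11)): arr=[10 13 18 11 5] head=4 tail=4 count=5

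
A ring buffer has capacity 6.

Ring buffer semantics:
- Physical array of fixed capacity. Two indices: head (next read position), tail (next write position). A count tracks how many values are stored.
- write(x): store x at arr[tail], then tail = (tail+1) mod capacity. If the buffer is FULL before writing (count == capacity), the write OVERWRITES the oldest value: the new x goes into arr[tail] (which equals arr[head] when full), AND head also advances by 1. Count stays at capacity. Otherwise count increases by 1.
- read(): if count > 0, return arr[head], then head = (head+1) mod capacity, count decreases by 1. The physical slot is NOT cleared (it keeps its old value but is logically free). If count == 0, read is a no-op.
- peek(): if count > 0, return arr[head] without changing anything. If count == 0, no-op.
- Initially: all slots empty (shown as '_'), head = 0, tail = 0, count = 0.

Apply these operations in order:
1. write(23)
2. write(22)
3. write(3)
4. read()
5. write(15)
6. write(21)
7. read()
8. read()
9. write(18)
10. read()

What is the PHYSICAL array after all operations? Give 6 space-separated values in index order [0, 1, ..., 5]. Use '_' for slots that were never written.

After op 1 (write(23)): arr=[23 _ _ _ _ _] head=0 tail=1 count=1
After op 2 (write(22)): arr=[23 22 _ _ _ _] head=0 tail=2 count=2
After op 3 (write(3)): arr=[23 22 3 _ _ _] head=0 tail=3 count=3
After op 4 (read()): arr=[23 22 3 _ _ _] head=1 tail=3 count=2
After op 5 (write(15)): arr=[23 22 3 15 _ _] head=1 tail=4 count=3
After op 6 (write(21)): arr=[23 22 3 15 21 _] head=1 tail=5 count=4
After op 7 (read()): arr=[23 22 3 15 21 _] head=2 tail=5 count=3
After op 8 (read()): arr=[23 22 3 15 21 _] head=3 tail=5 count=2
After op 9 (write(18)): arr=[23 22 3 15 21 18] head=3 tail=0 count=3
After op 10 (read()): arr=[23 22 3 15 21 18] head=4 tail=0 count=2

Answer: 23 22 3 15 21 18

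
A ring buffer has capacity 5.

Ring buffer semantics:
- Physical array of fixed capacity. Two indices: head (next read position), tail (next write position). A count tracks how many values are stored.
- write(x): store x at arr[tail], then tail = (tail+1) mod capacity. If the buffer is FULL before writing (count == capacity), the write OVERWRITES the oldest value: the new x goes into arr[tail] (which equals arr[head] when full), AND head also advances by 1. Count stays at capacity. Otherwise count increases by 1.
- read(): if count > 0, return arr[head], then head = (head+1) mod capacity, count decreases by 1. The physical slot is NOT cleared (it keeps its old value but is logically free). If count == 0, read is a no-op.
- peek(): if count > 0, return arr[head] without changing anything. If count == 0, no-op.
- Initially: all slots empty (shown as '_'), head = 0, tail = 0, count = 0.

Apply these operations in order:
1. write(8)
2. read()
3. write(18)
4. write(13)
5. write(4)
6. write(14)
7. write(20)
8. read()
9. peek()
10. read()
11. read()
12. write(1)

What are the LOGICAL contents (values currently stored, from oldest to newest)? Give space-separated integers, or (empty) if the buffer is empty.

After op 1 (write(8)): arr=[8 _ _ _ _] head=0 tail=1 count=1
After op 2 (read()): arr=[8 _ _ _ _] head=1 tail=1 count=0
After op 3 (write(18)): arr=[8 18 _ _ _] head=1 tail=2 count=1
After op 4 (write(13)): arr=[8 18 13 _ _] head=1 tail=3 count=2
After op 5 (write(4)): arr=[8 18 13 4 _] head=1 tail=4 count=3
After op 6 (write(14)): arr=[8 18 13 4 14] head=1 tail=0 count=4
After op 7 (write(20)): arr=[20 18 13 4 14] head=1 tail=1 count=5
After op 8 (read()): arr=[20 18 13 4 14] head=2 tail=1 count=4
After op 9 (peek()): arr=[20 18 13 4 14] head=2 tail=1 count=4
After op 10 (read()): arr=[20 18 13 4 14] head=3 tail=1 count=3
After op 11 (read()): arr=[20 18 13 4 14] head=4 tail=1 count=2
After op 12 (write(1)): arr=[20 1 13 4 14] head=4 tail=2 count=3

Answer: 14 20 1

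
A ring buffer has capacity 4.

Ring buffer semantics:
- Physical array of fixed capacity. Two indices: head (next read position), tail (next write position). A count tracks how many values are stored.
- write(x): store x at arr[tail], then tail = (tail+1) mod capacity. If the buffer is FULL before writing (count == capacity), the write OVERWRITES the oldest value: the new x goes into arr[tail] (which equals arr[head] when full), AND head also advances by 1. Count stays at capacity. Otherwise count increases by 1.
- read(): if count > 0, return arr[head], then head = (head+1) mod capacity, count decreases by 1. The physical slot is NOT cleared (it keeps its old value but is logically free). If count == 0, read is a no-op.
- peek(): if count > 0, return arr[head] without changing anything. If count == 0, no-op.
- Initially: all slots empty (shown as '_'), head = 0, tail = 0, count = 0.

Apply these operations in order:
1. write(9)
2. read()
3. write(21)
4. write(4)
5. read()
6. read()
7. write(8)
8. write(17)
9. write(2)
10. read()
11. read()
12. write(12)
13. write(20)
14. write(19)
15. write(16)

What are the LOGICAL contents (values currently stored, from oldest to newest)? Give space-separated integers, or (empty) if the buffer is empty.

Answer: 12 20 19 16

Derivation:
After op 1 (write(9)): arr=[9 _ _ _] head=0 tail=1 count=1
After op 2 (read()): arr=[9 _ _ _] head=1 tail=1 count=0
After op 3 (write(21)): arr=[9 21 _ _] head=1 tail=2 count=1
After op 4 (write(4)): arr=[9 21 4 _] head=1 tail=3 count=2
After op 5 (read()): arr=[9 21 4 _] head=2 tail=3 count=1
After op 6 (read()): arr=[9 21 4 _] head=3 tail=3 count=0
After op 7 (write(8)): arr=[9 21 4 8] head=3 tail=0 count=1
After op 8 (write(17)): arr=[17 21 4 8] head=3 tail=1 count=2
After op 9 (write(2)): arr=[17 2 4 8] head=3 tail=2 count=3
After op 10 (read()): arr=[17 2 4 8] head=0 tail=2 count=2
After op 11 (read()): arr=[17 2 4 8] head=1 tail=2 count=1
After op 12 (write(12)): arr=[17 2 12 8] head=1 tail=3 count=2
After op 13 (write(20)): arr=[17 2 12 20] head=1 tail=0 count=3
After op 14 (write(19)): arr=[19 2 12 20] head=1 tail=1 count=4
After op 15 (write(16)): arr=[19 16 12 20] head=2 tail=2 count=4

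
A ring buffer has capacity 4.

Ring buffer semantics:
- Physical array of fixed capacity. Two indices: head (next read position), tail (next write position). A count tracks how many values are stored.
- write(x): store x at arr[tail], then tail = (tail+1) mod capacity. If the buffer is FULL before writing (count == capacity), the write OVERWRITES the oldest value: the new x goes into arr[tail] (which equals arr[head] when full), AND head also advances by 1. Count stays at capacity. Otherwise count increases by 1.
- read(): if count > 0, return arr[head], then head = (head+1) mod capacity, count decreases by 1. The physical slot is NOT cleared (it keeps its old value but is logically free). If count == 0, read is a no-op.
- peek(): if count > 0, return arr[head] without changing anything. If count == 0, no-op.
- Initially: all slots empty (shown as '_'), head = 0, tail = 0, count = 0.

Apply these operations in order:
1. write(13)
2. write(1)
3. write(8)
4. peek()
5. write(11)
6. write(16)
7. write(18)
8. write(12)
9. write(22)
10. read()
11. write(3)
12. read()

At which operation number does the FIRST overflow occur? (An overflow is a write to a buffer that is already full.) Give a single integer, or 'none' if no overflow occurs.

After op 1 (write(13)): arr=[13 _ _ _] head=0 tail=1 count=1
After op 2 (write(1)): arr=[13 1 _ _] head=0 tail=2 count=2
After op 3 (write(8)): arr=[13 1 8 _] head=0 tail=3 count=3
After op 4 (peek()): arr=[13 1 8 _] head=0 tail=3 count=3
After op 5 (write(11)): arr=[13 1 8 11] head=0 tail=0 count=4
After op 6 (write(16)): arr=[16 1 8 11] head=1 tail=1 count=4
After op 7 (write(18)): arr=[16 18 8 11] head=2 tail=2 count=4
After op 8 (write(12)): arr=[16 18 12 11] head=3 tail=3 count=4
After op 9 (write(22)): arr=[16 18 12 22] head=0 tail=0 count=4
After op 10 (read()): arr=[16 18 12 22] head=1 tail=0 count=3
After op 11 (write(3)): arr=[3 18 12 22] head=1 tail=1 count=4
After op 12 (read()): arr=[3 18 12 22] head=2 tail=1 count=3

Answer: 6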